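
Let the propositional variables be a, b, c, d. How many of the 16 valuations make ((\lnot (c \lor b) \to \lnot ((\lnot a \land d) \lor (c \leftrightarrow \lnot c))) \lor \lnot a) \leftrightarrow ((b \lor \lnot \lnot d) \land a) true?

Initial set: {T (((\lnot (c \lor b) \to \lnot ((\lnot a \land d) \lor (c \leftrightarrow \lnot c))) \lor \lnot a) \leftrightarrow ((b \lor \lnot \lnot d) \land a))}.
T (((\lnot (c \lor b) \to \lnot ((\lnot a \land d) \lor (c \leftrightarrow \lnot c))) \lor \lnot a) \leftrightarrow ((b \lor \lnot \lnot d) \land a)): β-rule — branch into T ((\lnot (c \lor b) \to \lnot ((\lnot a \land d) \lor (c \leftrightarrow \lnot c))) \lor \lnot a), T ((b \lor \lnot \lnot d) \land a)  //  F ((\lnot (c \lor b) \to \lnot ((\lnot a \land d) \lor (c \leftrightarrow \lnot c))) \lor \lnot a), F ((b \lor \lnot \lnot d) \land a).
  branch 1 (add T ((\lnot (c \lor b) \to \lnot ((\lnot a \land d) \lor (c \leftrightarrow \lnot c))) \lor \lnot a), T ((b \lor \lnot \lnot d) \land a)):
    T ((b \lor \lnot \lnot d) \land a): α-rule — add T (b \lor \lnot \lnot d), T a.
    T ((\lnot (c \lor b) \to \lnot ((\lnot a \land d) \lor (c \leftrightarrow \lnot c))) \lor \lnot a): β-rule — branch into T (\lnot (c \lor b) \to \lnot ((\lnot a \land d) \lor (c \leftrightarrow \lnot c)))  //  T \lnot a.
      branch 1.1 (add T (\lnot (c \lor b) \to \lnot ((\lnot a \land d) \lor (c \leftrightarrow \lnot c)))):
        T (b \lor \lnot \lnot d): β-rule — branch into T b  //  T \lnot \lnot d.
          branch 1.1.1 (add T b):
            T (\lnot (c \lor b) \to \lnot ((\lnot a \land d) \lor (c \leftrightarrow \lnot c))): β-rule — branch into F \lnot (c \lor b)  //  T \lnot ((\lnot a \land d) \lor (c \leftrightarrow \lnot c)).
              branch 1.1.1.1 (add F \lnot (c \lor b)):
                F \lnot (c \lor b): β-rule — branch into T c  //  T b.
                  branch 1.1.1.1.1 (add T c):
                    ○ open, literals {a=1, b=1, c=1}.
                  branch 1.1.1.1.2 (add T b):
                    ○ open, literals {a=1, b=1}.
              branch 1.1.1.2 (add T \lnot ((\lnot a \land d) \lor (c \leftrightarrow \lnot c))):
                T \lnot ((\lnot a \land d) \lor (c \leftrightarrow \lnot c)): α-rule — add F (\lnot a \land d), F (c \leftrightarrow \lnot c).
                F (\lnot a \land d): β-rule — branch into F \lnot a  //  F d.
                  branch 1.1.1.2.1 (add F \lnot a):
                    F (c \leftrightarrow \lnot c): β-rule — branch into T c, F \lnot c  //  F c, T \lnot c.
                      branch 1.1.1.2.1.1 (add T c, F \lnot c):
                        ○ open, literals {a=1, b=1, c=1}.
                      branch 1.1.1.2.1.2 (add F c, T \lnot c):
                        ○ open, literals {a=1, b=1, c=0}.
                  branch 1.1.1.2.2 (add F d):
                    F (c \leftrightarrow \lnot c): β-rule — branch into T c, F \lnot c  //  F c, T \lnot c.
                      branch 1.1.1.2.2.1 (add T c, F \lnot c):
                        ○ open, literals {a=1, b=1, c=1, d=0}.
                      branch 1.1.1.2.2.2 (add F c, T \lnot c):
                        ○ open, literals {a=1, b=1, c=0, d=0}.
          branch 1.1.2 (add T \lnot \lnot d):
            T \lnot \lnot d: drop double negation, giving T d.
            T (\lnot (c \lor b) \to \lnot ((\lnot a \land d) \lor (c \leftrightarrow \lnot c))): β-rule — branch into F \lnot (c \lor b)  //  T \lnot ((\lnot a \land d) \lor (c \leftrightarrow \lnot c)).
              branch 1.1.2.1 (add F \lnot (c \lor b)):
                F \lnot (c \lor b): β-rule — branch into T c  //  T b.
                  branch 1.1.2.1.1 (add T c):
                    ○ open, literals {a=1, c=1, d=1}.
                  branch 1.1.2.1.2 (add T b):
                    ○ open, literals {a=1, b=1, d=1}.
              branch 1.1.2.2 (add T \lnot ((\lnot a \land d) \lor (c \leftrightarrow \lnot c))):
                T \lnot ((\lnot a \land d) \lor (c \leftrightarrow \lnot c)): α-rule — add F (\lnot a \land d), F (c \leftrightarrow \lnot c).
                F (\lnot a \land d): β-rule — branch into F \lnot a  //  F d.
                  branch 1.1.2.2.1 (add F \lnot a):
                    F (c \leftrightarrow \lnot c): β-rule — branch into T c, F \lnot c  //  F c, T \lnot c.
                      branch 1.1.2.2.1.1 (add T c, F \lnot c):
                        ○ open, literals {a=1, c=1, d=1}.
                      branch 1.1.2.2.1.2 (add F c, T \lnot c):
                        ○ open, literals {a=1, c=0, d=1}.
                  branch 1.1.2.2.2 (add F d):
                    × closes — contains both d and \lnot d.
      branch 1.2 (add T \lnot a):
        × closes — contains both a and \lnot a.
  branch 2 (add F ((\lnot (c \lor b) \to \lnot ((\lnot a \land d) \lor (c \leftrightarrow \lnot c))) \lor \lnot a), F ((b \lor \lnot \lnot d) \land a)):
    F ((\lnot (c \lor b) \to \lnot ((\lnot a \land d) \lor (c \leftrightarrow \lnot c))) \lor \lnot a): α-rule — add F (\lnot (c \lor b) \to \lnot ((\lnot a \land d) \lor (c \leftrightarrow \lnot c))), F \lnot a.
    F (\lnot (c \lor b) \to \lnot ((\lnot a \land d) \lor (c \leftrightarrow \lnot c))): α-rule — add T \lnot (c \lor b), F \lnot ((\lnot a \land d) \lor (c \leftrightarrow \lnot c)).
    T \lnot (c \lor b): α-rule — add F c, F b.
    F ((b \lor \lnot \lnot d) \land a): β-rule — branch into F (b \lor \lnot \lnot d)  //  F a.
      branch 2.1 (add F (b \lor \lnot \lnot d)):
        F (b \lor \lnot \lnot d): α-rule — add F b, F \lnot \lnot d.
        F \lnot \lnot d: drop double negation, giving F d.
        F \lnot ((\lnot a \land d) \lor (c \leftrightarrow \lnot c)): β-rule — branch into T (\lnot a \land d)  //  T (c \leftrightarrow \lnot c).
          branch 2.1.1 (add T (\lnot a \land d)):
            T (\lnot a \land d): α-rule — add T \lnot a, T d.
            × closes — contains both a and \lnot a.
          branch 2.1.2 (add T (c \leftrightarrow \lnot c)):
            T (c \leftrightarrow \lnot c): β-rule — branch into T c, T \lnot c  //  F c, F \lnot c.
              branch 2.1.2.1 (add T c, T \lnot c):
                × closes — contains both c and \lnot c.
              branch 2.1.2.2 (add F c, F \lnot c):
                × closes — contains both c and \lnot c.
      branch 2.2 (add F a):
        × closes — contains both a and \lnot a.
6 branches closed, 10 open.
Each open branch fixes some atoms; the unmentioned ones are free. Counting distinct full assignments: branch {a=1, b=1, c=1} (d) contributes 2 new; branch {a=1, b=1} (c, d) contributes 2 new; branch {a=1, b=1, c=1} (d) contributes 0 new; branch {a=1, b=1, c=0} (d) contributes 0 new; branch {a=1, b=1, c=1, d=0} (none free) contributes 0 new; branch {a=1, b=1, c=0, d=0} (none free) contributes 0 new; branch {a=1, c=1, d=1} (b) contributes 1 new; branch {a=1, b=1, d=1} (c) contributes 0 new; branch {a=1, c=1, d=1} (b) contributes 0 new; branch {a=1, c=0, d=1} (b) contributes 1 new. Total: 6.

6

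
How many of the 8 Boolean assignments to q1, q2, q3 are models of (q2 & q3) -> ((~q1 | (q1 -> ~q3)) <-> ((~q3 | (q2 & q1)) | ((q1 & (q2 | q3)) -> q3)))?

7

Initial set: {((q2 & q3) -> ((~q1 | (q1 -> ~q3)) <-> ((~q3 | (q2 & q1)) | ((q1 & (q2 | q3)) -> q3))))}.
((q2 & q3) -> ((~q1 | (q1 -> ~q3)) <-> ((~q3 | (q2 & q1)) | ((q1 & (q2 | q3)) -> q3)))): β-rule — branch into ~(q2 & q3)  //  ((~q1 | (q1 -> ~q3)) <-> ((~q3 | (q2 & q1)) | ((q1 & (q2 | q3)) -> q3))).
  branch 1 (add ~(q2 & q3)):
    ~(q2 & q3): β-rule — branch into ~q2  //  ~q3.
      branch 1.1 (add ~q2):
        ○ open, literals {q2=0}.
      branch 1.2 (add ~q3):
        ○ open, literals {q3=0}.
  branch 2 (add ((~q1 | (q1 -> ~q3)) <-> ((~q3 | (q2 & q1)) | ((q1 & (q2 | q3)) -> q3)))):
    ((~q1 | (q1 -> ~q3)) <-> ((~q3 | (q2 & q1)) | ((q1 & (q2 | q3)) -> q3))): β-rule — branch into (~q1 | (q1 -> ~q3)), ((~q3 | (q2 & q1)) | ((q1 & (q2 | q3)) -> q3))  //  ~(~q1 | (q1 -> ~q3)), ~((~q3 | (q2 & q1)) | ((q1 & (q2 | q3)) -> q3)).
      branch 2.1 (add (~q1 | (q1 -> ~q3)), ((~q3 | (q2 & q1)) | ((q1 & (q2 | q3)) -> q3))):
        (~q1 | (q1 -> ~q3)): β-rule — branch into ~q1  //  (q1 -> ~q3).
          branch 2.1.1 (add ~q1):
            ((~q3 | (q2 & q1)) | ((q1 & (q2 | q3)) -> q3)): β-rule — branch into (~q3 | (q2 & q1))  //  ((q1 & (q2 | q3)) -> q3).
              branch 2.1.1.1 (add (~q3 | (q2 & q1))):
                (~q3 | (q2 & q1)): β-rule — branch into ~q3  //  (q2 & q1).
                  branch 2.1.1.1.1 (add ~q3):
                    ○ open, literals {q1=0, q3=0}.
                  branch 2.1.1.1.2 (add (q2 & q1)):
                    (q2 & q1): α-rule — add q2, q1.
                    × closes — contains both q1 and ~q1.
              branch 2.1.1.2 (add ((q1 & (q2 | q3)) -> q3)):
                ((q1 & (q2 | q3)) -> q3): β-rule — branch into ~(q1 & (q2 | q3))  //  q3.
                  branch 2.1.1.2.1 (add ~(q1 & (q2 | q3))):
                    ~(q1 & (q2 | q3)): β-rule — branch into ~q1  //  ~(q2 | q3).
                      branch 2.1.1.2.1.1 (add ~q1):
                        ○ open, literals {q1=0}.
                      branch 2.1.1.2.1.2 (add ~(q2 | q3)):
                        ~(q2 | q3): α-rule — add ~q2, ~q3.
                        ○ open, literals {q1=0, q2=0, q3=0}.
                  branch 2.1.1.2.2 (add q3):
                    ○ open, literals {q1=0, q3=1}.
          branch 2.1.2 (add (q1 -> ~q3)):
            ((~q3 | (q2 & q1)) | ((q1 & (q2 | q3)) -> q3)): β-rule — branch into (~q3 | (q2 & q1))  //  ((q1 & (q2 | q3)) -> q3).
              branch 2.1.2.1 (add (~q3 | (q2 & q1))):
                (q1 -> ~q3): β-rule — branch into ~q1  //  ~q3.
                  branch 2.1.2.1.1 (add ~q1):
                    (~q3 | (q2 & q1)): β-rule — branch into ~q3  //  (q2 & q1).
                      branch 2.1.2.1.1.1 (add ~q3):
                        ○ open, literals {q1=0, q3=0}.
                      branch 2.1.2.1.1.2 (add (q2 & q1)):
                        (q2 & q1): α-rule — add q2, q1.
                        × closes — contains both q1 and ~q1.
                  branch 2.1.2.1.2 (add ~q3):
                    (~q3 | (q2 & q1)): β-rule — branch into ~q3  //  (q2 & q1).
                      branch 2.1.2.1.2.1 (add ~q3):
                        ○ open, literals {q3=0}.
                      branch 2.1.2.1.2.2 (add (q2 & q1)):
                        (q2 & q1): α-rule — add q2, q1.
                        ○ open, literals {q1=1, q2=1, q3=0}.
              branch 2.1.2.2 (add ((q1 & (q2 | q3)) -> q3)):
                (q1 -> ~q3): β-rule — branch into ~q1  //  ~q3.
                  branch 2.1.2.2.1 (add ~q1):
                    ((q1 & (q2 | q3)) -> q3): β-rule — branch into ~(q1 & (q2 | q3))  //  q3.
                      branch 2.1.2.2.1.1 (add ~(q1 & (q2 | q3))):
                        ~(q1 & (q2 | q3)): β-rule — branch into ~q1  //  ~(q2 | q3).
                          branch 2.1.2.2.1.1.1 (add ~q1):
                            ○ open, literals {q1=0}.
                          branch 2.1.2.2.1.1.2 (add ~(q2 | q3)):
                            ~(q2 | q3): α-rule — add ~q2, ~q3.
                            ○ open, literals {q1=0, q2=0, q3=0}.
                      branch 2.1.2.2.1.2 (add q3):
                        ○ open, literals {q1=0, q3=1}.
                  branch 2.1.2.2.2 (add ~q3):
                    ((q1 & (q2 | q3)) -> q3): β-rule — branch into ~(q1 & (q2 | q3))  //  q3.
                      branch 2.1.2.2.2.1 (add ~(q1 & (q2 | q3))):
                        ~(q1 & (q2 | q3)): β-rule — branch into ~q1  //  ~(q2 | q3).
                          branch 2.1.2.2.2.1.1 (add ~q1):
                            ○ open, literals {q1=0, q3=0}.
                          branch 2.1.2.2.2.1.2 (add ~(q2 | q3)):
                            ~(q2 | q3): α-rule — add ~q2, ~q3.
                            ○ open, literals {q2=0, q3=0}.
                      branch 2.1.2.2.2.2 (add q3):
                        × closes — contains both q3 and ~q3.
      branch 2.2 (add ~(~q1 | (q1 -> ~q3)), ~((~q3 | (q2 & q1)) | ((q1 & (q2 | q3)) -> q3))):
        ~(~q1 | (q1 -> ~q3)): α-rule — add ~~q1, ~(q1 -> ~q3).
        ~((~q3 | (q2 & q1)) | ((q1 & (q2 | q3)) -> q3)): α-rule — add ~(~q3 | (q2 & q1)), ~((q1 & (q2 | q3)) -> q3).
        ~(q1 -> ~q3): α-rule — add q1, ~~q3.
        ~(~q3 | (q2 & q1)): α-rule — add ~~q3, ~(q2 & q1).
        ~((q1 & (q2 | q3)) -> q3): α-rule — add (q1 & (q2 | q3)), ~q3.
        × closes — contains both q3 and ~q3.
4 branches closed, 14 open.
Each open branch fixes some atoms; the unmentioned ones are free. Counting distinct full assignments: branch {q2=0} (q1, q3) contributes 4 new; branch {q3=0} (q1, q2) contributes 2 new; branch {q1=0, q3=0} (q2) contributes 0 new; branch {q1=0} (q2, q3) contributes 1 new; branch {q1=0, q2=0, q3=0} (none free) contributes 0 new; branch {q1=0, q3=1} (q2) contributes 0 new; branch {q1=0, q3=0} (q2) contributes 0 new; branch {q3=0} (q1, q2) contributes 0 new; branch {q1=1, q2=1, q3=0} (none free) contributes 0 new; branch {q1=0} (q2, q3) contributes 0 new; branch {q1=0, q2=0, q3=0} (none free) contributes 0 new; branch {q1=0, q3=1} (q2) contributes 0 new; branch {q1=0, q3=0} (q2) contributes 0 new; branch {q2=0, q3=0} (q1) contributes 0 new. Total: 7.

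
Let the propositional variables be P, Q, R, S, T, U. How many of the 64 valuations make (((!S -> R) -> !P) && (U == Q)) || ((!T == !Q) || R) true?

Initial set: {T ((((!S -> R) -> !P) && (U == Q)) || ((!T == !Q) || R))}.
T ((((!S -> R) -> !P) && (U == Q)) || ((!T == !Q) || R)): β-rule — branch into T (((!S -> R) -> !P) && (U == Q))  //  T ((!T == !Q) || R).
  branch 1 (add T (((!S -> R) -> !P) && (U == Q))):
    T (((!S -> R) -> !P) && (U == Q)): α-rule — add T ((!S -> R) -> !P), T (U == Q).
    T ((!S -> R) -> !P): β-rule — branch into F (!S -> R)  //  T !P.
      branch 1.1 (add F (!S -> R)):
        F (!S -> R): α-rule — add T !S, F R.
        T (U == Q): β-rule — branch into T U, T Q  //  F U, F Q.
          branch 1.1.1 (add T U, T Q):
            ○ open, literals {Q=T, R=F, S=F, U=T}.
          branch 1.1.2 (add F U, F Q):
            ○ open, literals {Q=F, R=F, S=F, U=F}.
      branch 1.2 (add T !P):
        T (U == Q): β-rule — branch into T U, T Q  //  F U, F Q.
          branch 1.2.1 (add T U, T Q):
            ○ open, literals {P=F, Q=T, U=T}.
          branch 1.2.2 (add F U, F Q):
            ○ open, literals {P=F, Q=F, U=F}.
  branch 2 (add T ((!T == !Q) || R)):
    T ((!T == !Q) || R): β-rule — branch into T (!T == !Q)  //  T R.
      branch 2.1 (add T (!T == !Q)):
        T (!T == !Q): β-rule — branch into T !T, T !Q  //  F !T, F !Q.
          branch 2.1.1 (add T !T, T !Q):
            ○ open, literals {Q=F, T=F}.
          branch 2.1.2 (add F !T, F !Q):
            ○ open, literals {Q=T, T=T}.
      branch 2.2 (add T R):
        ○ open, literals {R=T}.
0 branches closed, 7 open.
Each open branch fixes some atoms; the unmentioned ones are free. Counting distinct full assignments: branch {Q=T, R=F, S=F, U=T} (P, T) contributes 4 new; branch {Q=F, R=F, S=F, U=F} (P, T) contributes 4 new; branch {P=F, Q=T, U=T} (R, S, T) contributes 6 new; branch {P=F, Q=F, U=F} (R, S, T) contributes 6 new; branch {Q=F, T=F} (P, R, S, U) contributes 11 new; branch {Q=T, T=T} (P, R, S, U) contributes 11 new; branch {R=T} (P, Q, S, T, U) contributes 12 new. Total: 54.

54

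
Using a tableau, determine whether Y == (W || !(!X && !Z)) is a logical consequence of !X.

No

Initial set: {T !X; F (Y == (W || !(!X && !Z)))}.
F (Y == (W || !(!X && !Z))): β-rule — branch into T Y, F (W || !(!X && !Z))  //  F Y, T (W || !(!X && !Z)).
  branch 1 (add T Y, F (W || !(!X && !Z))):
    F (W || !(!X && !Z)): α-rule — add F W, F !(!X && !Z).
    F !(!X && !Z): α-rule — add T !X, T !Z.
    ○ open, literals {W=F, X=F, Y=T, Z=F}.
  branch 2 (add F Y, T (W || !(!X && !Z))):
    T (W || !(!X && !Z)): β-rule — branch into T W  //  T !(!X && !Z).
      branch 2.1 (add T W):
        ○ open, literals {W=T, X=F, Y=F}.
      branch 2.2 (add T !(!X && !Z)):
        T !(!X && !Z): β-rule — branch into F !X  //  F !Z.
          branch 2.2.1 (add F !X):
            × closes — contains both X and !X.
          branch 2.2.2 (add F !Z):
            ○ open, literals {X=F, Y=F, Z=T}.
1 branch closed, 3 open.
An open branch gives a countermodel: W=F, X=F, Y=T, Z=F (unmentioned atoms arbitrary); the premises hold there but the conclusion fails.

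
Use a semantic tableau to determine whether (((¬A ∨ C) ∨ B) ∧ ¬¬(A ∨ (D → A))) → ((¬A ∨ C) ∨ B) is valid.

Assume the negation and expand:
Initial set: {¬((((¬A ∨ C) ∨ B) ∧ ¬¬(A ∨ (D → A))) → ((¬A ∨ C) ∨ B))}.
¬((((¬A ∨ C) ∨ B) ∧ ¬¬(A ∨ (D → A))) → ((¬A ∨ C) ∨ B)): α-rule — add (((¬A ∨ C) ∨ B) ∧ ¬¬(A ∨ (D → A))), ¬((¬A ∨ C) ∨ B).
(((¬A ∨ C) ∨ B) ∧ ¬¬(A ∨ (D → A))): α-rule — add ((¬A ∨ C) ∨ B), ¬¬(A ∨ (D → A)).
¬((¬A ∨ C) ∨ B): α-rule — add ¬(¬A ∨ C), ¬B.
¬¬(A ∨ (D → A)): drop double negation, giving (A ∨ (D → A)).
¬(¬A ∨ C): α-rule — add ¬¬A, ¬C.
((¬A ∨ C) ∨ B): β-rule — branch into (¬A ∨ C)  //  B.
  branch 1 (add (¬A ∨ C)):
    (A ∨ (D → A)): β-rule — branch into A  //  (D → A).
      branch 1.1 (add A):
        (¬A ∨ C): β-rule — branch into ¬A  //  C.
          branch 1.1.1 (add ¬A):
            × closes — contains both A and ¬A.
          branch 1.1.2 (add C):
            × closes — contains both C and ¬C.
      branch 1.2 (add (D → A)):
        (¬A ∨ C): β-rule — branch into ¬A  //  C.
          branch 1.2.1 (add ¬A):
            × closes — contains both A and ¬A.
          branch 1.2.2 (add C):
            × closes — contains both C and ¬C.
  branch 2 (add B):
    × closes — contains both B and ¬B.
All 5 branches close.
Every branch closed, so the negation is unsatisfiable and the formula is valid.

Valid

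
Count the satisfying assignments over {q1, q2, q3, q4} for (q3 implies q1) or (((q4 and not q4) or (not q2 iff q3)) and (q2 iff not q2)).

12

Initial set: {T ((q3 implies q1) or (((q4 and not q4) or (not q2 iff q3)) and (q2 iff not q2)))}.
T ((q3 implies q1) or (((q4 and not q4) or (not q2 iff q3)) and (q2 iff not q2))): β-rule — branch into T (q3 implies q1)  //  T (((q4 and not q4) or (not q2 iff q3)) and (q2 iff not q2)).
  branch 1 (add T (q3 implies q1)):
    T (q3 implies q1): β-rule — branch into F q3  //  T q1.
      branch 1.1 (add F q3):
        ○ open, literals {q3=false}.
      branch 1.2 (add T q1):
        ○ open, literals {q1=true}.
  branch 2 (add T (((q4 and not q4) or (not q2 iff q3)) and (q2 iff not q2))):
    T (((q4 and not q4) or (not q2 iff q3)) and (q2 iff not q2)): α-rule — add T ((q4 and not q4) or (not q2 iff q3)), T (q2 iff not q2).
    T ((q4 and not q4) or (not q2 iff q3)): β-rule — branch into T (q4 and not q4)  //  T (not q2 iff q3).
      branch 2.1 (add T (q4 and not q4)):
        T (q4 and not q4): α-rule — add T q4, T not q4.
        × closes — contains both q4 and not q4.
      branch 2.2 (add T (not q2 iff q3)):
        T (q2 iff not q2): β-rule — branch into T q2, T not q2  //  F q2, F not q2.
          branch 2.2.1 (add T q2, T not q2):
            × closes — contains both q2 and not q2.
          branch 2.2.2 (add F q2, F not q2):
            × closes — contains both q2 and not q2.
3 branches closed, 2 open.
Each open branch fixes some atoms; the unmentioned ones are free. Counting distinct full assignments: branch {q3=false} (q1, q2, q4) contributes 8 new; branch {q1=true} (q2, q3, q4) contributes 4 new. Total: 12.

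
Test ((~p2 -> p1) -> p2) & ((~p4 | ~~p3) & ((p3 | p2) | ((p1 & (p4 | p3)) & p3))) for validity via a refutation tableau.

Assume the negation and expand:
Initial set: {~(((~p2 -> p1) -> p2) & ((~p4 | ~~p3) & ((p3 | p2) | ((p1 & (p4 | p3)) & p3))))}.
~(((~p2 -> p1) -> p2) & ((~p4 | ~~p3) & ((p3 | p2) | ((p1 & (p4 | p3)) & p3)))): β-rule — branch into ~((~p2 -> p1) -> p2)  //  ~((~p4 | ~~p3) & ((p3 | p2) | ((p1 & (p4 | p3)) & p3))).
  branch 1 (add ~((~p2 -> p1) -> p2)):
    ~((~p2 -> p1) -> p2): α-rule — add (~p2 -> p1), ~p2.
    (~p2 -> p1): β-rule — branch into ~~p2  //  p1.
      branch 1.1 (add ~~p2):
        × closes — contains both p2 and ~p2.
      branch 1.2 (add p1):
        ○ open, literals {p1=T, p2=F}.
  branch 2 (add ~((~p4 | ~~p3) & ((p3 | p2) | ((p1 & (p4 | p3)) & p3)))):
    ~((~p4 | ~~p3) & ((p3 | p2) | ((p1 & (p4 | p3)) & p3))): β-rule — branch into ~(~p4 | ~~p3)  //  ~((p3 | p2) | ((p1 & (p4 | p3)) & p3)).
      branch 2.1 (add ~(~p4 | ~~p3)):
        ~(~p4 | ~~p3): α-rule — add ~~p4, ~~~p3.
        ~~~p3: drop double negation, giving ~p3.
        ○ open, literals {p3=F, p4=T}.
      branch 2.2 (add ~((p3 | p2) | ((p1 & (p4 | p3)) & p3))):
        ~((p3 | p2) | ((p1 & (p4 | p3)) & p3)): α-rule — add ~(p3 | p2), ~((p1 & (p4 | p3)) & p3).
        ~(p3 | p2): α-rule — add ~p3, ~p2.
        ~((p1 & (p4 | p3)) & p3): β-rule — branch into ~(p1 & (p4 | p3))  //  ~p3.
          branch 2.2.1 (add ~(p1 & (p4 | p3))):
            ~(p1 & (p4 | p3)): β-rule — branch into ~p1  //  ~(p4 | p3).
              branch 2.2.1.1 (add ~p1):
                ○ open, literals {p1=F, p2=F, p3=F}.
              branch 2.2.1.2 (add ~(p4 | p3)):
                ~(p4 | p3): α-rule — add ~p4, ~p3.
                ○ open, literals {p2=F, p3=F, p4=F}.
          branch 2.2.2 (add ~p3):
            ○ open, literals {p2=F, p3=F}.
1 branch closed, 5 open.
An open branch gives a countermodel: p1=T, p2=F (unmentioned atoms arbitrary); under it the original formula is false.

Not valid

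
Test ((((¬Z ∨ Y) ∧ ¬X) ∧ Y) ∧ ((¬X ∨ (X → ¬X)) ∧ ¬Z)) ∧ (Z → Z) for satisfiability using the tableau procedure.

Initial set: {(((((¬Z ∨ Y) ∧ ¬X) ∧ Y) ∧ ((¬X ∨ (X → ¬X)) ∧ ¬Z)) ∧ (Z → Z))}.
(((((¬Z ∨ Y) ∧ ¬X) ∧ Y) ∧ ((¬X ∨ (X → ¬X)) ∧ ¬Z)) ∧ (Z → Z)): α-rule — add ((((¬Z ∨ Y) ∧ ¬X) ∧ Y) ∧ ((¬X ∨ (X → ¬X)) ∧ ¬Z)), (Z → Z).
((((¬Z ∨ Y) ∧ ¬X) ∧ Y) ∧ ((¬X ∨ (X → ¬X)) ∧ ¬Z)): α-rule — add (((¬Z ∨ Y) ∧ ¬X) ∧ Y), ((¬X ∨ (X → ¬X)) ∧ ¬Z).
(((¬Z ∨ Y) ∧ ¬X) ∧ Y): α-rule — add ((¬Z ∨ Y) ∧ ¬X), Y.
((¬X ∨ (X → ¬X)) ∧ ¬Z): α-rule — add (¬X ∨ (X → ¬X)), ¬Z.
((¬Z ∨ Y) ∧ ¬X): α-rule — add (¬Z ∨ Y), ¬X.
(Z → Z): β-rule — branch into ¬Z  //  Z.
  branch 1 (add ¬Z):
    (¬X ∨ (X → ¬X)): β-rule — branch into ¬X  //  (X → ¬X).
      branch 1.1 (add ¬X):
        (¬Z ∨ Y): β-rule — branch into ¬Z  //  Y.
          branch 1.1.1 (add ¬Z):
            ○ open, literals {X=F, Y=T, Z=F}.
          branch 1.1.2 (add Y):
            ○ open, literals {X=F, Y=T, Z=F}.
      branch 1.2 (add (X → ¬X)):
        (¬Z ∨ Y): β-rule — branch into ¬Z  //  Y.
          branch 1.2.1 (add ¬Z):
            (X → ¬X): β-rule — branch into ¬X  //  ¬X.
              branch 1.2.1.1 (add ¬X):
                ○ open, literals {X=F, Y=T, Z=F}.
              branch 1.2.1.2 (add ¬X):
                ○ open, literals {X=F, Y=T, Z=F}.
          branch 1.2.2 (add Y):
            (X → ¬X): β-rule — branch into ¬X  //  ¬X.
              branch 1.2.2.1 (add ¬X):
                ○ open, literals {X=F, Y=T, Z=F}.
              branch 1.2.2.2 (add ¬X):
                ○ open, literals {X=F, Y=T, Z=F}.
  branch 2 (add Z):
    × closes — contains both Z and ¬Z.
1 branch closed, 6 open.
An open branch gives a satisfying assignment: X=F, Y=T, Z=F.

Satisfiable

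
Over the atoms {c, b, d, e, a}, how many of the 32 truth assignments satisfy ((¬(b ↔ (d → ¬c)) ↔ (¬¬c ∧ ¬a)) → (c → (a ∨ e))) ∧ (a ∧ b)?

Initial set: {(((¬(b ↔ (d → ¬c)) ↔ (¬¬c ∧ ¬a)) → (c → (a ∨ e))) ∧ (a ∧ b))}.
(((¬(b ↔ (d → ¬c)) ↔ (¬¬c ∧ ¬a)) → (c → (a ∨ e))) ∧ (a ∧ b)): α-rule — add ((¬(b ↔ (d → ¬c)) ↔ (¬¬c ∧ ¬a)) → (c → (a ∨ e))), (a ∧ b).
(a ∧ b): α-rule — add a, b.
((¬(b ↔ (d → ¬c)) ↔ (¬¬c ∧ ¬a)) → (c → (a ∨ e))): β-rule — branch into ¬(¬(b ↔ (d → ¬c)) ↔ (¬¬c ∧ ¬a))  //  (c → (a ∨ e)).
  branch 1 (add ¬(¬(b ↔ (d → ¬c)) ↔ (¬¬c ∧ ¬a))):
    ¬(¬(b ↔ (d → ¬c)) ↔ (¬¬c ∧ ¬a)): β-rule — branch into ¬(b ↔ (d → ¬c)), ¬(¬¬c ∧ ¬a)  //  ¬¬(b ↔ (d → ¬c)), (¬¬c ∧ ¬a).
      branch 1.1 (add ¬(b ↔ (d → ¬c)), ¬(¬¬c ∧ ¬a)):
        ¬(b ↔ (d → ¬c)): β-rule — branch into b, ¬(d → ¬c)  //  ¬b, (d → ¬c).
          branch 1.1.1 (add b, ¬(d → ¬c)):
            ¬(d → ¬c): α-rule — add d, ¬¬c.
            ¬(¬¬c ∧ ¬a): β-rule — branch into ¬¬¬c  //  ¬¬a.
              branch 1.1.1.1 (add ¬¬¬c):
                ¬¬¬c: drop double negation, giving ¬c.
                × closes — contains both c and ¬c.
              branch 1.1.1.2 (add ¬¬a):
                ○ open, literals {a=T, b=T, c=T, d=T}.
          branch 1.1.2 (add ¬b, (d → ¬c)):
            × closes — contains both b and ¬b.
      branch 1.2 (add ¬¬(b ↔ (d → ¬c)), (¬¬c ∧ ¬a)):
        (¬¬c ∧ ¬a): α-rule — add ¬¬c, ¬a.
        × closes — contains both a and ¬a.
  branch 2 (add (c → (a ∨ e))):
    (c → (a ∨ e)): β-rule — branch into ¬c  //  (a ∨ e).
      branch 2.1 (add ¬c):
        ○ open, literals {a=T, b=T, c=F}.
      branch 2.2 (add (a ∨ e)):
        (a ∨ e): β-rule — branch into a  //  e.
          branch 2.2.1 (add a):
            ○ open, literals {a=T, b=T}.
          branch 2.2.2 (add e):
            ○ open, literals {a=T, b=T, e=T}.
3 branches closed, 4 open.
Each open branch fixes some atoms; the unmentioned ones are free. Counting distinct full assignments: branch {a=T, b=T, c=T, d=T} (e) contributes 2 new; branch {a=T, b=T, c=F} (d, e) contributes 4 new; branch {a=T, b=T} (c, d, e) contributes 2 new; branch {a=T, b=T, e=T} (c, d) contributes 0 new. Total: 8.

8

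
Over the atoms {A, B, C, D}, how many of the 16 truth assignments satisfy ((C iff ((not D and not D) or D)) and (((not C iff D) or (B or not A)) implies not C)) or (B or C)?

12

Initial set: {T (((C iff ((not D and not D) or D)) and (((not C iff D) or (B or not A)) implies not C)) or (B or C))}.
T (((C iff ((not D and not D) or D)) and (((not C iff D) or (B or not A)) implies not C)) or (B or C)): β-rule — branch into T ((C iff ((not D and not D) or D)) and (((not C iff D) or (B or not A)) implies not C))  //  T (B or C).
  branch 1 (add T ((C iff ((not D and not D) or D)) and (((not C iff D) or (B or not A)) implies not C))):
    T ((C iff ((not D and not D) or D)) and (((not C iff D) or (B or not A)) implies not C)): α-rule — add T (C iff ((not D and not D) or D)), T (((not C iff D) or (B or not A)) implies not C).
    T (C iff ((not D and not D) or D)): β-rule — branch into T C, T ((not D and not D) or D)  //  F C, F ((not D and not D) or D).
      branch 1.1 (add T C, T ((not D and not D) or D)):
        T (((not C iff D) or (B or not A)) implies not C): β-rule — branch into F ((not C iff D) or (B or not A))  //  T not C.
          branch 1.1.1 (add F ((not C iff D) or (B or not A))):
            F ((not C iff D) or (B or not A)): α-rule — add F (not C iff D), F (B or not A).
            F (B or not A): α-rule — add F B, F not A.
            T ((not D and not D) or D): β-rule — branch into T (not D and not D)  //  T D.
              branch 1.1.1.1 (add T (not D and not D)):
                T (not D and not D): α-rule — add T not D, T not D.
                F (not C iff D): β-rule — branch into T not C, F D  //  F not C, T D.
                  branch 1.1.1.1.1 (add T not C, F D):
                    × closes — contains both C and not C.
                  branch 1.1.1.1.2 (add F not C, T D):
                    × closes — contains both D and not D.
              branch 1.1.1.2 (add T D):
                F (not C iff D): β-rule — branch into T not C, F D  //  F not C, T D.
                  branch 1.1.1.2.1 (add T not C, F D):
                    × closes — contains both C and not C.
                  branch 1.1.1.2.2 (add F not C, T D):
                    ○ open, literals {A=true, B=false, C=true, D=true}.
          branch 1.1.2 (add T not C):
            × closes — contains both C and not C.
      branch 1.2 (add F C, F ((not D and not D) or D)):
        F ((not D and not D) or D): α-rule — add F (not D and not D), F D.
        T (((not C iff D) or (B or not A)) implies not C): β-rule — branch into F ((not C iff D) or (B or not A))  //  T not C.
          branch 1.2.1 (add F ((not C iff D) or (B or not A))):
            F ((not C iff D) or (B or not A)): α-rule — add F (not C iff D), F (B or not A).
            F (B or not A): α-rule — add F B, F not A.
            F (not D and not D): β-rule — branch into F not D  //  F not D.
              branch 1.2.1.1 (add F not D):
                × closes — contains both D and not D.
              branch 1.2.1.2 (add F not D):
                × closes — contains both D and not D.
          branch 1.2.2 (add T not C):
            F (not D and not D): β-rule — branch into F not D  //  F not D.
              branch 1.2.2.1 (add F not D):
                × closes — contains both D and not D.
              branch 1.2.2.2 (add F not D):
                × closes — contains both D and not D.
  branch 2 (add T (B or C)):
    T (B or C): β-rule — branch into T B  //  T C.
      branch 2.1 (add T B):
        ○ open, literals {B=true}.
      branch 2.2 (add T C):
        ○ open, literals {C=true}.
8 branches closed, 3 open.
Each open branch fixes some atoms; the unmentioned ones are free. Counting distinct full assignments: branch {A=true, B=false, C=true, D=true} (none free) contributes 1 new; branch {B=true} (A, C, D) contributes 8 new; branch {C=true} (A, B, D) contributes 3 new. Total: 12.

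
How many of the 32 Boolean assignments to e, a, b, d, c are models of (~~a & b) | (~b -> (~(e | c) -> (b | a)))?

Initial set: {((~~a & b) | (~b -> (~(e | c) -> (b | a))))}.
((~~a & b) | (~b -> (~(e | c) -> (b | a)))): β-rule — branch into (~~a & b)  //  (~b -> (~(e | c) -> (b | a))).
  branch 1 (add (~~a & b)):
    (~~a & b): α-rule — add ~~a, b.
    ~~a: drop double negation, giving a.
    ○ open, literals {a=1, b=1}.
  branch 2 (add (~b -> (~(e | c) -> (b | a)))):
    (~b -> (~(e | c) -> (b | a))): β-rule — branch into ~~b  //  (~(e | c) -> (b | a)).
      branch 2.1 (add ~~b):
        ○ open, literals {b=1}.
      branch 2.2 (add (~(e | c) -> (b | a))):
        (~(e | c) -> (b | a)): β-rule — branch into ~~(e | c)  //  (b | a).
          branch 2.2.1 (add ~~(e | c)):
            ~~(e | c): β-rule — branch into e  //  c.
              branch 2.2.1.1 (add e):
                ○ open, literals {e=1}.
              branch 2.2.1.2 (add c):
                ○ open, literals {c=1}.
          branch 2.2.2 (add (b | a)):
            (b | a): β-rule — branch into b  //  a.
              branch 2.2.2.1 (add b):
                ○ open, literals {b=1}.
              branch 2.2.2.2 (add a):
                ○ open, literals {a=1}.
0 branches closed, 6 open.
Each open branch fixes some atoms; the unmentioned ones are free. Counting distinct full assignments: branch {a=1, b=1} (e, d, c) contributes 8 new; branch {b=1} (e, a, d, c) contributes 8 new; branch {e=1} (a, b, d, c) contributes 8 new; branch {c=1} (e, a, b, d) contributes 4 new; branch {b=1} (e, a, d, c) contributes 0 new; branch {a=1} (e, b, d, c) contributes 2 new. Total: 30.

30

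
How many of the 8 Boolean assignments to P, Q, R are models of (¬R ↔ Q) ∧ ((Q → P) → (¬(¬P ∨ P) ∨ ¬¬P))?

Initial set: {((¬R ↔ Q) ∧ ((Q → P) → (¬(¬P ∨ P) ∨ ¬¬P)))}.
((¬R ↔ Q) ∧ ((Q → P) → (¬(¬P ∨ P) ∨ ¬¬P))): α-rule — add (¬R ↔ Q), ((Q → P) → (¬(¬P ∨ P) ∨ ¬¬P)).
(¬R ↔ Q): β-rule — branch into ¬R, Q  //  ¬¬R, ¬Q.
  branch 1 (add ¬R, Q):
    ((Q → P) → (¬(¬P ∨ P) ∨ ¬¬P)): β-rule — branch into ¬(Q → P)  //  (¬(¬P ∨ P) ∨ ¬¬P).
      branch 1.1 (add ¬(Q → P)):
        ¬(Q → P): α-rule — add Q, ¬P.
        ○ open, literals {P=F, Q=T, R=F}.
      branch 1.2 (add (¬(¬P ∨ P) ∨ ¬¬P)):
        (¬(¬P ∨ P) ∨ ¬¬P): β-rule — branch into ¬(¬P ∨ P)  //  ¬¬P.
          branch 1.2.1 (add ¬(¬P ∨ P)):
            ¬(¬P ∨ P): α-rule — add ¬¬P, ¬P.
            × closes — contains both P and ¬P.
          branch 1.2.2 (add ¬¬P):
            ¬¬P: drop double negation, giving P.
            ○ open, literals {P=T, Q=T, R=F}.
  branch 2 (add ¬¬R, ¬Q):
    ((Q → P) → (¬(¬P ∨ P) ∨ ¬¬P)): β-rule — branch into ¬(Q → P)  //  (¬(¬P ∨ P) ∨ ¬¬P).
      branch 2.1 (add ¬(Q → P)):
        ¬(Q → P): α-rule — add Q, ¬P.
        × closes — contains both Q and ¬Q.
      branch 2.2 (add (¬(¬P ∨ P) ∨ ¬¬P)):
        (¬(¬P ∨ P) ∨ ¬¬P): β-rule — branch into ¬(¬P ∨ P)  //  ¬¬P.
          branch 2.2.1 (add ¬(¬P ∨ P)):
            ¬(¬P ∨ P): α-rule — add ¬¬P, ¬P.
            × closes — contains both P and ¬P.
          branch 2.2.2 (add ¬¬P):
            ¬¬P: drop double negation, giving P.
            ○ open, literals {P=T, Q=F, R=T}.
3 branches closed, 3 open.
Each open branch fixes some atoms; the unmentioned ones are free. Counting distinct full assignments: branch {P=F, Q=T, R=F} (none free) contributes 1 new; branch {P=T, Q=T, R=F} (none free) contributes 1 new; branch {P=T, Q=F, R=T} (none free) contributes 1 new. Total: 3.

3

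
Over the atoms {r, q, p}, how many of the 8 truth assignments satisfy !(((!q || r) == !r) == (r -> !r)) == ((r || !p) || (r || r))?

2

Initial set: {(!(((!q || r) == !r) == (r -> !r)) == ((r || !p) || (r || r)))}.
(!(((!q || r) == !r) == (r -> !r)) == ((r || !p) || (r || r))): β-rule — branch into !(((!q || r) == !r) == (r -> !r)), ((r || !p) || (r || r))  //  !!(((!q || r) == !r) == (r -> !r)), !((r || !p) || (r || r)).
  branch 1 (add !(((!q || r) == !r) == (r -> !r)), ((r || !p) || (r || r))):
    !(((!q || r) == !r) == (r -> !r)): β-rule — branch into ((!q || r) == !r), !(r -> !r)  //  !((!q || r) == !r), (r -> !r).
      branch 1.1 (add ((!q || r) == !r), !(r -> !r)):
        !(r -> !r): α-rule — add r, !!r.
        ((r || !p) || (r || r)): β-rule — branch into (r || !p)  //  (r || r).
          branch 1.1.1 (add (r || !p)):
            ((!q || r) == !r): β-rule — branch into (!q || r), !r  //  !(!q || r), !!r.
              branch 1.1.1.1 (add (!q || r), !r):
                × closes — contains both r and !r.
              branch 1.1.1.2 (add !(!q || r), !!r):
                !(!q || r): α-rule — add !!q, !r.
                × closes — contains both r and !r.
          branch 1.1.2 (add (r || r)):
            ((!q || r) == !r): β-rule — branch into (!q || r), !r  //  !(!q || r), !!r.
              branch 1.1.2.1 (add (!q || r), !r):
                × closes — contains both r and !r.
              branch 1.1.2.2 (add !(!q || r), !!r):
                !(!q || r): α-rule — add !!q, !r.
                × closes — contains both r and !r.
      branch 1.2 (add !((!q || r) == !r), (r -> !r)):
        ((r || !p) || (r || r)): β-rule — branch into (r || !p)  //  (r || r).
          branch 1.2.1 (add (r || !p)):
            !((!q || r) == !r): β-rule — branch into (!q || r), !!r  //  !(!q || r), !r.
              branch 1.2.1.1 (add (!q || r), !!r):
                (r -> !r): β-rule — branch into !r  //  !r.
                  branch 1.2.1.1.1 (add !r):
                    × closes — contains both r and !r.
                  branch 1.2.1.1.2 (add !r):
                    × closes — contains both r and !r.
              branch 1.2.1.2 (add !(!q || r), !r):
                !(!q || r): α-rule — add !!q, !r.
                (r -> !r): β-rule — branch into !r  //  !r.
                  branch 1.2.1.2.1 (add !r):
                    (r || !p): β-rule — branch into r  //  !p.
                      branch 1.2.1.2.1.1 (add r):
                        × closes — contains both r and !r.
                      branch 1.2.1.2.1.2 (add !p):
                        ○ open, literals {p=F, q=T, r=F}.
                  branch 1.2.1.2.2 (add !r):
                    (r || !p): β-rule — branch into r  //  !p.
                      branch 1.2.1.2.2.1 (add r):
                        × closes — contains both r and !r.
                      branch 1.2.1.2.2.2 (add !p):
                        ○ open, literals {p=F, q=T, r=F}.
          branch 1.2.2 (add (r || r)):
            !((!q || r) == !r): β-rule — branch into (!q || r), !!r  //  !(!q || r), !r.
              branch 1.2.2.1 (add (!q || r), !!r):
                (r -> !r): β-rule — branch into !r  //  !r.
                  branch 1.2.2.1.1 (add !r):
                    × closes — contains both r and !r.
                  branch 1.2.2.1.2 (add !r):
                    × closes — contains both r and !r.
              branch 1.2.2.2 (add !(!q || r), !r):
                !(!q || r): α-rule — add !!q, !r.
                (r -> !r): β-rule — branch into !r  //  !r.
                  branch 1.2.2.2.1 (add !r):
                    (r || r): β-rule — branch into r  //  r.
                      branch 1.2.2.2.1.1 (add r):
                        × closes — contains both r and !r.
                      branch 1.2.2.2.1.2 (add r):
                        × closes — contains both r and !r.
                  branch 1.2.2.2.2 (add !r):
                    (r || r): β-rule — branch into r  //  r.
                      branch 1.2.2.2.2.1 (add r):
                        × closes — contains both r and !r.
                      branch 1.2.2.2.2.2 (add r):
                        × closes — contains both r and !r.
  branch 2 (add !!(((!q || r) == !r) == (r -> !r)), !((r || !p) || (r || r))):
    !((r || !p) || (r || r)): α-rule — add !(r || !p), !(r || r).
    !(r || !p): α-rule — add !r, !!p.
    !(r || r): α-rule — add !r, !r.
    !!(((!q || r) == !r) == (r -> !r)): β-rule — branch into ((!q || r) == !r), (r -> !r)  //  !((!q || r) == !r), !(r -> !r).
      branch 2.1 (add ((!q || r) == !r), (r -> !r)):
        ((!q || r) == !r): β-rule — branch into (!q || r), !r  //  !(!q || r), !!r.
          branch 2.1.1 (add (!q || r), !r):
            (r -> !r): β-rule — branch into !r  //  !r.
              branch 2.1.1.1 (add !r):
                (!q || r): β-rule — branch into !q  //  r.
                  branch 2.1.1.1.1 (add !q):
                    ○ open, literals {p=T, q=F, r=F}.
                  branch 2.1.1.1.2 (add r):
                    × closes — contains both r and !r.
              branch 2.1.1.2 (add !r):
                (!q || r): β-rule — branch into !q  //  r.
                  branch 2.1.1.2.1 (add !q):
                    ○ open, literals {p=T, q=F, r=F}.
                  branch 2.1.1.2.2 (add r):
                    × closes — contains both r and !r.
          branch 2.1.2 (add !(!q || r), !!r):
            × closes — contains both r and !r.
      branch 2.2 (add !((!q || r) == !r), !(r -> !r)):
        !(r -> !r): α-rule — add r, !!r.
        × closes — contains both r and !r.
18 branches closed, 4 open.
Each open branch fixes some atoms; the unmentioned ones are free. Counting distinct full assignments: branch {p=F, q=T, r=F} (none free) contributes 1 new; branch {p=F, q=T, r=F} (none free) contributes 0 new; branch {p=T, q=F, r=F} (none free) contributes 1 new; branch {p=T, q=F, r=F} (none free) contributes 0 new. Total: 2.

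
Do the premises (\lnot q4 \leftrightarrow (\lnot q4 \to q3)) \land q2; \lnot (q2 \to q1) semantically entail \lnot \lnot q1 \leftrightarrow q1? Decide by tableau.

Yes

Initial set: {((\lnot q4 \leftrightarrow (\lnot q4 \to q3)) \land q2); \lnot (q2 \to q1); \lnot (\lnot \lnot q1 \leftrightarrow q1)}.
((\lnot q4 \leftrightarrow (\lnot q4 \to q3)) \land q2): α-rule — add (\lnot q4 \leftrightarrow (\lnot q4 \to q3)), q2.
\lnot (q2 \to q1): α-rule — add q2, \lnot q1.
\lnot (\lnot \lnot q1 \leftrightarrow q1): β-rule — branch into \lnot \lnot q1, \lnot q1  //  \lnot \lnot \lnot q1, q1.
  branch 1 (add \lnot \lnot q1, \lnot q1):
    \lnot \lnot q1: drop double negation, giving q1.
    × closes — contains both q1 and \lnot q1.
  branch 2 (add \lnot \lnot \lnot q1, q1):
    × closes — contains both q1 and \lnot q1.
All 2 branches close.
Every branch closed, so the premises entail the conclusion.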